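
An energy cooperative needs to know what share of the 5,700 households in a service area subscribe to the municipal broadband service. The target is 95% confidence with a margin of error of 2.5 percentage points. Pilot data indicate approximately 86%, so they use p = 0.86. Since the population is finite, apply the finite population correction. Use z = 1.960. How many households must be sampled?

Unadjusted: n₀ = 1.960² × 0.86 × 0.14 / 0.025² ≈ 740.05, so n₀ = 741.
Finite population correction with N = 5,700: n = n₀ / (1 + (n₀−1)/N) = 741 / (1 + 740/5700) = 741 / 1.1298 ≈ 655.85.
Rounding up, n = 656.

656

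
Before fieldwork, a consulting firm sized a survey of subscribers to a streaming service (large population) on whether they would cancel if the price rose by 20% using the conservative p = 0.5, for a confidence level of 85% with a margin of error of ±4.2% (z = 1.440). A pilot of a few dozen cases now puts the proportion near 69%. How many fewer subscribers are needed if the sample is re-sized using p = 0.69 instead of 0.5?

42

Conservative (p = 0.5): n = 1.440² × 0.25 / 0.042² ≈ 293.88 → 294.
Using p = 0.69: p(1−p) = 0.2139, so n = 1.440² × 0.2139 / 0.042² ≈ 251.44 → 252.
Reduction: 294 − 252 = 42.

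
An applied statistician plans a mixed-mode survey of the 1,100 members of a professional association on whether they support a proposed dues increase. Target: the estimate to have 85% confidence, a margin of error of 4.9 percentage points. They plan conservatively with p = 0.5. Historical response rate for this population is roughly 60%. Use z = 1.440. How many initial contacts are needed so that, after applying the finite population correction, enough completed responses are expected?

302

Completed interviews needed (unadjusted): n₀ = 1.440² × 0.2500 / 0.049² ≈ 215.91 → 216.
FPC for N = 1,100: n = 216 / (1 + 215/1100) = 216 / 1.1955 ≈ 180.68 → 181.
At a 60% response rate, contacts needed = 181 / 0.60 ≈ 301.67 → 302.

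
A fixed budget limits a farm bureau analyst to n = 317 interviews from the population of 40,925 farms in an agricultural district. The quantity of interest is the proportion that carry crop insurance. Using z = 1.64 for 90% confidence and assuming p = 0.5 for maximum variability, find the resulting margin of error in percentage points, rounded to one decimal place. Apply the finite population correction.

4.6

Finite-population factor: (N−n)/(N−1) = (40925−317)/(40925−1) = 0.9923.
SE(p̂) = √[p(1−p)/n · (N−n)/(N−1)] = √[0.2500/317 × 0.9923] = 0.02797.
E = z × SE = 1.64 × 0.02797 = 0.04588 ≈ 4.6 percentage points.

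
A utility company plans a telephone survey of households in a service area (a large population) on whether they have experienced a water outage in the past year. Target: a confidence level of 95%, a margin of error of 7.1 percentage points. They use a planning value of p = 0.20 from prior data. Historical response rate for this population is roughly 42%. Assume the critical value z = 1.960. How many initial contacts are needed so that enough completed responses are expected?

291

Completed interviews needed: n₀ = 1.960² × 0.1600 / 0.071² ≈ 121.93 → 122.
At a 42% response rate, contacts needed = 122 / 0.42 ≈ 290.48 → 291.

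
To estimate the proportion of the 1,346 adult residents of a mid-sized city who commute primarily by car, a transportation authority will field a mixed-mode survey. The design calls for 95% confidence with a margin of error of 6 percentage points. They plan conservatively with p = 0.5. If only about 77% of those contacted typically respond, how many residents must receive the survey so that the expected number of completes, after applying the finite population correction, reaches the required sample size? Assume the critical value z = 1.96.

290

Completed interviews needed (unadjusted): n₀ = 1.96² × 0.2500 / 0.060² ≈ 266.78 → 267.
FPC for N = 1,346: n = 267 / (1 + 266/1346) = 267 / 1.1976 ≈ 222.94 → 223.
At a 77% response rate, contacts needed = 223 / 0.77 ≈ 289.61 → 290.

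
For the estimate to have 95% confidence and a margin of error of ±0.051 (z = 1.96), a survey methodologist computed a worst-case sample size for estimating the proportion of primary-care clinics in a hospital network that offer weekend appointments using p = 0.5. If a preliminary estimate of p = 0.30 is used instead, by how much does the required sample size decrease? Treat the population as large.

Conservative (p = 0.5): n = 1.96² × 0.25 / 0.051² ≈ 369.24 → 370.
Using p = 0.30: p(1−p) = 0.2100, so n = 1.96² × 0.2100 / 0.051² ≈ 310.16 → 311.
Reduction: 370 − 311 = 59.

59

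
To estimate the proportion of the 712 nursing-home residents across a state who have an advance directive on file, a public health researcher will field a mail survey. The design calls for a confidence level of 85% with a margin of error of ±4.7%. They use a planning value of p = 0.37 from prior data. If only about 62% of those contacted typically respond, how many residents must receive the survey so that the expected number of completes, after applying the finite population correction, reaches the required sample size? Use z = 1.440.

271

Completed interviews needed (unadjusted): n₀ = 1.440² × 0.2331 / 0.047² ≈ 218.81 → 219.
FPC for N = 712: n = 219 / (1 + 218/712) = 219 / 1.3062 ≈ 167.66 → 168.
At a 62% response rate, contacts needed = 168 / 0.62 ≈ 270.97 → 271.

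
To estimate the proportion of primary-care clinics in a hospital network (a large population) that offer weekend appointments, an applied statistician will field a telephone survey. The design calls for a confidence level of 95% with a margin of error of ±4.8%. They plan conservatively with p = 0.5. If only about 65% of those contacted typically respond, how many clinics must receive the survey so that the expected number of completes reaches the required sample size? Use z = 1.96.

Completed interviews needed: n₀ = 1.96² × 0.2500 / 0.048² ≈ 416.84 → 417.
At a 65% response rate, contacts needed = 417 / 0.65 ≈ 641.54 → 642.

642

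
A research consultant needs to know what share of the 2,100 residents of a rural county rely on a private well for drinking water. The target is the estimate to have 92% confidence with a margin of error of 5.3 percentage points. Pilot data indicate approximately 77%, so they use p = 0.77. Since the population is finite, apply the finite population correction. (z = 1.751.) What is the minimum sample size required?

Unadjusted: n₀ = 1.751² × 0.77 × 0.23 / 0.053² ≈ 193.30, so n₀ = 194.
Finite population correction with N = 2,100: n = n₀ / (1 + (n₀−1)/N) = 194 / (1 + 193/2100) = 194 / 1.0919 ≈ 177.67.
Rounding up, n = 178.

178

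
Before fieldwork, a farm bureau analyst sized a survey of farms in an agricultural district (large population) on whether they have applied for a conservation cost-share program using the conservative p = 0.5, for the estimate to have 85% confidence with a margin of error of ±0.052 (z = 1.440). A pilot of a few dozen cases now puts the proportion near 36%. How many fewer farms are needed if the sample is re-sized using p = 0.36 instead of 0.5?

Conservative (p = 0.5): n = 1.440² × 0.25 / 0.052² ≈ 191.72 → 192.
Using p = 0.36: p(1−p) = 0.2304, so n = 1.440² × 0.2304 / 0.052² ≈ 176.69 → 177.
Reduction: 192 − 177 = 15.

15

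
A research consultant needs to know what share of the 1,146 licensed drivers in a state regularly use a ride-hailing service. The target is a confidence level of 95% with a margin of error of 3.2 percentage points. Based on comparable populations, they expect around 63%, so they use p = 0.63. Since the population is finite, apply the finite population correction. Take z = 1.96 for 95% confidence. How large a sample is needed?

Unadjusted: n₀ = 1.96² × 0.63 × 0.37 / 0.032² ≈ 874.49, so n₀ = 875.
Finite population correction with N = 1,146: n = n₀ / (1 + (n₀−1)/N) = 875 / (1 + 874/1146) = 875 / 1.7627 ≈ 496.41.
Rounding up, n = 497.

497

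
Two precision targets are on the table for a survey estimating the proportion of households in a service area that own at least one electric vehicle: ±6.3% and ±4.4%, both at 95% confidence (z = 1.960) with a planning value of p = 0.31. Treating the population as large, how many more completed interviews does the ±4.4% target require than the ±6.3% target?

217

At ±6.3%: n = 1.960² × 0.2139 / 0.063² ≈ 207.03 → 208.
At ±4.4%: n = 1.960² × 0.2139 / 0.044² ≈ 424.44 → 425.
Additional respondents: 425 − 208 = 217.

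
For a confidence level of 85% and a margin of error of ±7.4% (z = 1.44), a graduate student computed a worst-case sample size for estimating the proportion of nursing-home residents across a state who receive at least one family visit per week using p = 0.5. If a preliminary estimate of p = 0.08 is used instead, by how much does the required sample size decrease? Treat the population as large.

Conservative (p = 0.5): n = 1.44² × 0.25 / 0.074² ≈ 94.67 → 95.
Using p = 0.08: p(1−p) = 0.0736, so n = 1.44² × 0.0736 / 0.074² ≈ 27.87 → 28.
Reduction: 95 − 28 = 67.

67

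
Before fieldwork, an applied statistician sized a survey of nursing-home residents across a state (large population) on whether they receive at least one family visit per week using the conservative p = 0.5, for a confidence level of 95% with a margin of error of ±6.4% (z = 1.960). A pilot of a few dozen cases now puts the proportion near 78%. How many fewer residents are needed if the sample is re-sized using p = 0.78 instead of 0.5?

Conservative (p = 0.5): n = 1.960² × 0.25 / 0.064² ≈ 234.47 → 235.
Using p = 0.78: p(1−p) = 0.1716, so n = 1.960² × 0.1716 / 0.064² ≈ 160.94 → 161.
Reduction: 235 − 161 = 74.

74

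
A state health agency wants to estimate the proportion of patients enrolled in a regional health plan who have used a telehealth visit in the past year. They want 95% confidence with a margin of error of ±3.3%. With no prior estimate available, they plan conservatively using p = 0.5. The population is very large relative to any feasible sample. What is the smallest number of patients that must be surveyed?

882

For 95% confidence, z = 1.960.
With p = 0.5, p(1−p) = 0.25.
n = z²·p(1−p)/E² = 1.960² × 0.2500 / 0.033² = 3.8416 × 0.2500 / 0.001089 ≈ 881.91.
Rounding up gives n = 882.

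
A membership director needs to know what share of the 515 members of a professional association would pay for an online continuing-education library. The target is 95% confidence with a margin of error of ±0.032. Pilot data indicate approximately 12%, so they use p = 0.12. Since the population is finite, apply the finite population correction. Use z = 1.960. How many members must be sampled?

225

Unadjusted: n₀ = 1.960² × 0.12 × 0.88 / 0.032² ≈ 396.16, so n₀ = 397.
Finite population correction with N = 515: n = n₀ / (1 + (n₀−1)/N) = 397 / (1 + 396/515) = 397 / 1.7689 ≈ 224.43.
Rounding up, n = 225.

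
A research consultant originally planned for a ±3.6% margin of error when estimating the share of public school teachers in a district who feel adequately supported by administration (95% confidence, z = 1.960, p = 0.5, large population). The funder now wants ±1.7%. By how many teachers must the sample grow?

At ±3.6%: n = 1.960² × 0.2500 / 0.036² ≈ 741.05 → 742.
At ±1.7%: n = 1.960² × 0.2500 / 0.017² ≈ 3323.18 → 3324.
Additional respondents: 3324 − 742 = 2582.

2582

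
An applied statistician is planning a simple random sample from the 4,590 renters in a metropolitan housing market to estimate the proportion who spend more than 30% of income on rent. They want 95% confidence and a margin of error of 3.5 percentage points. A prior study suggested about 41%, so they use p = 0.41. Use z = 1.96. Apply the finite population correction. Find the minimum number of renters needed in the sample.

652

Unadjusted: n₀ = 1.96² × 0.41 × 0.59 / 0.035² ≈ 758.60, so n₀ = 759.
Finite population correction with N = 4,590: n = n₀ / (1 + (n₀−1)/N) = 759 / (1 + 758/4590) = 759 / 1.1651 ≈ 651.42.
Rounding up, n = 652.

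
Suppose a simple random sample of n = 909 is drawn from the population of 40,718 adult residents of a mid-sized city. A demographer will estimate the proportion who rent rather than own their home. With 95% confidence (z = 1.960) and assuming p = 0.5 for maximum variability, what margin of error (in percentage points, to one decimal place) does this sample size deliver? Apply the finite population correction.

Finite-population factor: (N−n)/(N−1) = (40718−909)/(40718−1) = 0.9777.
SE(p̂) = √[p(1−p)/n · (N−n)/(N−1)] = √[0.2500/909 × 0.9777] = 0.01640.
E = z × SE = 1.960 × 0.01640 = 0.03214 ≈ 3.2 percentage points.

3.2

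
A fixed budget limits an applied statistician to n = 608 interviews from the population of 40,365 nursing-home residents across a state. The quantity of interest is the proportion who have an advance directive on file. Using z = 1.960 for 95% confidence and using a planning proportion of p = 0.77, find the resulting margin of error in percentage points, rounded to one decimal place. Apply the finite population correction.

Finite-population factor: (N−n)/(N−1) = (40365−608)/(40365−1) = 0.9850.
SE(p̂) = √[p(1−p)/n · (N−n)/(N−1)] = √[0.1771/608 × 0.9850] = 0.01694.
E = z × SE = 1.960 × 0.01694 = 0.03320 ≈ 3.3 percentage points.

3.3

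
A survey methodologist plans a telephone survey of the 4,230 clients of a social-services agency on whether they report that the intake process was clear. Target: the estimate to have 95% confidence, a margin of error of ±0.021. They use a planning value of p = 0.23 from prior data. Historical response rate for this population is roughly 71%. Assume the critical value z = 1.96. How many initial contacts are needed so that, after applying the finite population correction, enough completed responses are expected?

1593

Completed interviews needed (unadjusted): n₀ = 1.96² × 0.1771 / 0.021² ≈ 1542.74 → 1543.
FPC for N = 4,230: n = 1543 / (1 + 1542/4230) = 1543 / 1.3645 ≈ 1130.78 → 1131.
At a 71% response rate, contacts needed = 1131 / 0.71 ≈ 1592.96 → 1593.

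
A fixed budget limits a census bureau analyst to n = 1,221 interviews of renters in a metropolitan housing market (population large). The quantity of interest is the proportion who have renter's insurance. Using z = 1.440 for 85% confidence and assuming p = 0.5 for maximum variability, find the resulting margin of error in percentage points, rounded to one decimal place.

SE(p̂) = √[p(1−p)/n] = √[0.2500/1221] = 0.01431.
E = z × SE = 1.440 × 0.01431 = 0.02061, or 2.1 percentage points.

2.1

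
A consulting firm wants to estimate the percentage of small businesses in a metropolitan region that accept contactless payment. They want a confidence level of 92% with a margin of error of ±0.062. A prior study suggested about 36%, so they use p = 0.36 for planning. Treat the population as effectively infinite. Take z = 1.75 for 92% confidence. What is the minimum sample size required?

184

With p = 0.36, p(1−p) = 0.2304.
n = z²·p(1−p)/E² = 1.75² × 0.2304 / 0.062² = 3.0625 × 0.2304 / 0.003844 ≈ 183.56.
Rounding up gives n = 184.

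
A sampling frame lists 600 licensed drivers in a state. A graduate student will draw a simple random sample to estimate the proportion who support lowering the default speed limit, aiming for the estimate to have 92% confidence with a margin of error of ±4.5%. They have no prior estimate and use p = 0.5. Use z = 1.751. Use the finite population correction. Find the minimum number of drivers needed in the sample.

Unadjusted: n₀ = 1.751² × 0.50 × 0.50 / 0.045² ≈ 378.52, so n₀ = 379.
Finite population correction with N = 600: n = n₀ / (1 + (n₀−1)/N) = 379 / (1 + 378/600) = 379 / 1.6300 ≈ 232.52.
Rounding up, n = 233.

233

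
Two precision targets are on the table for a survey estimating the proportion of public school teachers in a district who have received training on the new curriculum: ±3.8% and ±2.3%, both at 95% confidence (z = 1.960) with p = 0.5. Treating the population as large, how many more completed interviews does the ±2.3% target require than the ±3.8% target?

1150

At ±3.8%: n = 1.960² × 0.2500 / 0.038² ≈ 665.10 → 666.
At ±2.3%: n = 1.960² × 0.2500 / 0.023² ≈ 1815.50 → 1816.
Additional respondents: 1816 − 666 = 1150.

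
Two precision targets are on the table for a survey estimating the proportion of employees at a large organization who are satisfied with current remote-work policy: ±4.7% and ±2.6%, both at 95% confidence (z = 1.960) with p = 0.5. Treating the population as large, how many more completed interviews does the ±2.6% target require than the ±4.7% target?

986

At ±4.7%: n = 1.960² × 0.2500 / 0.047² ≈ 434.77 → 435.
At ±2.6%: n = 1.960² × 0.2500 / 0.026² ≈ 1420.71 → 1421.
Additional respondents: 1421 − 435 = 986.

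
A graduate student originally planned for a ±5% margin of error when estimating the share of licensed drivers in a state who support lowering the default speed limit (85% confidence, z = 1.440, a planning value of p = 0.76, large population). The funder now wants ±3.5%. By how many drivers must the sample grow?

157

At ±5%: n = 1.440² × 0.1824 / 0.050² ≈ 151.29 → 152.
At ±3.5%: n = 1.440² × 0.1824 / 0.035² ≈ 308.75 → 309.
Additional respondents: 309 − 152 = 157.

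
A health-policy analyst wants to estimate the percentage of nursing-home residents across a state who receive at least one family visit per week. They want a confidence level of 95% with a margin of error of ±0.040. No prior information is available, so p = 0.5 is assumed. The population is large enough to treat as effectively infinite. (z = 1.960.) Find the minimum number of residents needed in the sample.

601

With p = 0.5, p(1−p) = 0.25.
n = z²·p(1−p)/E² = 1.960² × 0.2500 / 0.040² = 3.8416 × 0.2500 / 0.001600 ≈ 600.25.
Rounding up gives n = 601.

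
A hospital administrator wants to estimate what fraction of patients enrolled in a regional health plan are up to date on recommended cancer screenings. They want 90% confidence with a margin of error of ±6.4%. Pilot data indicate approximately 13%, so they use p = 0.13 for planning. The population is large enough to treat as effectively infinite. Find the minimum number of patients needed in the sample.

For 90% confidence, z = 1.64.
With p = 0.13, p(1−p) = 0.1131.
n = z²·p(1−p)/E² = 1.64² × 0.1131 / 0.064² = 2.6896 × 0.1131 / 0.004096 ≈ 74.27.
Rounding up gives n = 75.

75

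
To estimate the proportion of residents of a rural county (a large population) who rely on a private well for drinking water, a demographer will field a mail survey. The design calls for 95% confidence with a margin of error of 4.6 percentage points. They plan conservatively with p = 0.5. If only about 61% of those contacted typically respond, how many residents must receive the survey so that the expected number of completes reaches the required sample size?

For 95% confidence, z = 1.96.
Completed interviews needed: n₀ = 1.96² × 0.2500 / 0.046² ≈ 453.88 → 454.
At a 61% response rate, contacts needed = 454 / 0.61 ≈ 744.26 → 745.

745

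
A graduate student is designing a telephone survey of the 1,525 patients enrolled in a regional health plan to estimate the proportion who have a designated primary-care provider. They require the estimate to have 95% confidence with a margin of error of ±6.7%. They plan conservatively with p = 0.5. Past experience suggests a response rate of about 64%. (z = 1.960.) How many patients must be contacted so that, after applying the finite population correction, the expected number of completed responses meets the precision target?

Completed interviews needed (unadjusted): n₀ = 1.960² × 0.2500 / 0.067² ≈ 213.95 → 214.
FPC for N = 1,525: n = 214 / (1 + 213/1525) = 214 / 1.1397 ≈ 187.77 → 188.
At a 64% response rate, contacts needed = 188 / 0.64 ≈ 293.75 → 294.

294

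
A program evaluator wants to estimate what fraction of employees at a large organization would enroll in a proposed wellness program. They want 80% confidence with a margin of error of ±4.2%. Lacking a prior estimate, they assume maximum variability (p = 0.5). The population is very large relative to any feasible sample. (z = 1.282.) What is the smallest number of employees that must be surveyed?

233

With p = 0.5, p(1−p) = 0.25.
n = z²·p(1−p)/E² = 1.282² × 0.2500 / 0.042² = 1.6435 × 0.2500 / 0.001764 ≈ 232.93.
Rounding up gives n = 233.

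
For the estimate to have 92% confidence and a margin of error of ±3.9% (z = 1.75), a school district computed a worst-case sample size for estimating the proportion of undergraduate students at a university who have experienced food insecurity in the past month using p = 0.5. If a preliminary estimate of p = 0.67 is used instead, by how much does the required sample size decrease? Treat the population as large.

58

Conservative (p = 0.5): n = 1.75² × 0.25 / 0.039² ≈ 503.37 → 504.
Using p = 0.67: p(1−p) = 0.2211, so n = 1.75² × 0.2211 / 0.039² ≈ 445.18 → 446.
Reduction: 504 − 446 = 58.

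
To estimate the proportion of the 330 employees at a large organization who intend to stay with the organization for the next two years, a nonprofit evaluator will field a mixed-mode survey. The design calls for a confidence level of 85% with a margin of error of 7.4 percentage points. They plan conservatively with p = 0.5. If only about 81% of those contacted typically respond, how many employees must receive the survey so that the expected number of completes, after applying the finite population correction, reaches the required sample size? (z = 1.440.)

92

Completed interviews needed (unadjusted): n₀ = 1.440² × 0.2500 / 0.074² ≈ 94.67 → 95.
FPC for N = 330: n = 95 / (1 + 94/330) = 95 / 1.2848 ≈ 73.94 → 74.
At an 81% response rate, contacts needed = 74 / 0.81 ≈ 91.36 → 92.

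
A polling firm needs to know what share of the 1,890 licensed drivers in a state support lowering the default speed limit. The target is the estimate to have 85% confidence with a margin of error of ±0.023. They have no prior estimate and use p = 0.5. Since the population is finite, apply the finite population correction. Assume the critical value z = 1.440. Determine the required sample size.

646

Unadjusted: n₀ = 1.440² × 0.50 × 0.50 / 0.023² ≈ 979.96, so n₀ = 980.
Finite population correction with N = 1,890: n = n₀ / (1 + (n₀−1)/N) = 980 / (1 + 979/1890) = 980 / 1.5180 ≈ 645.59.
Rounding up, n = 646.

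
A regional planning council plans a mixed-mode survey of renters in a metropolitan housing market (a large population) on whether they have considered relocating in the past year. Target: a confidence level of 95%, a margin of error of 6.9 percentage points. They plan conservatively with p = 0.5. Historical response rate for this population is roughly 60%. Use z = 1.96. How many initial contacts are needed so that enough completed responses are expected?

337

Completed interviews needed: n₀ = 1.96² × 0.2500 / 0.069² ≈ 201.72 → 202.
At a 60% response rate, contacts needed = 202 / 0.60 ≈ 336.67 → 337.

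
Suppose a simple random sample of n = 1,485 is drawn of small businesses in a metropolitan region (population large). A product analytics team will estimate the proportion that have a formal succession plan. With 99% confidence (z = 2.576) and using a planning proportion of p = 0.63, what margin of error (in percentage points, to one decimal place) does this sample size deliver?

SE(p̂) = √[p(1−p)/n] = √[0.2331/1485] = 0.01253.
E = z × SE = 2.576 × 0.01253 = 0.03227, or 3.2 percentage points.

3.2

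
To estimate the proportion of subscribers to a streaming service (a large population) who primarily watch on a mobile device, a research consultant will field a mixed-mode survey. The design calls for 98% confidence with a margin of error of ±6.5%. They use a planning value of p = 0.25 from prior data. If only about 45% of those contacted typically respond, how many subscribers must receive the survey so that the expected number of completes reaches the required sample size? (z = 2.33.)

Completed interviews needed: n₀ = 2.33² × 0.1875 / 0.065² ≈ 240.93 → 241.
At a 45% response rate, contacts needed = 241 / 0.45 ≈ 535.56 → 536.

536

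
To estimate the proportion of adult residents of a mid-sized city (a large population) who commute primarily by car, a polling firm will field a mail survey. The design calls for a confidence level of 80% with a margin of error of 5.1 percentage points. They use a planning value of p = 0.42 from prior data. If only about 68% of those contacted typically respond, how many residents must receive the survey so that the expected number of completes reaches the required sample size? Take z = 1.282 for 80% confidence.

227

Completed interviews needed: n₀ = 1.282² × 0.2436 / 0.051² ≈ 153.93 → 154.
At a 68% response rate, contacts needed = 154 / 0.68 ≈ 226.47 → 227.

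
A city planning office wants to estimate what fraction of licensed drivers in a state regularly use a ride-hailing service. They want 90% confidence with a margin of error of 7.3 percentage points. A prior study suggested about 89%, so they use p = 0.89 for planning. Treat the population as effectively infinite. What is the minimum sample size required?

50

For 90% confidence, z = 1.645.
With p = 0.89, p(1−p) = 0.0979.
n = z²·p(1−p)/E² = 1.645² × 0.0979 / 0.073² = 2.7060 × 0.0979 / 0.005329 ≈ 49.71.
Rounding up gives n = 50.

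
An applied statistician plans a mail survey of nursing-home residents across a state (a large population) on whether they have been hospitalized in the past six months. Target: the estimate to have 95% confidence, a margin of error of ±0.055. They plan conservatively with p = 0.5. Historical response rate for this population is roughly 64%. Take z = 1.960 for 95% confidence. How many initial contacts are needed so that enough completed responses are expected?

497

Completed interviews needed: n₀ = 1.960² × 0.2500 / 0.055² ≈ 317.49 → 318.
At a 64% response rate, contacts needed = 318 / 0.64 ≈ 496.88 → 497.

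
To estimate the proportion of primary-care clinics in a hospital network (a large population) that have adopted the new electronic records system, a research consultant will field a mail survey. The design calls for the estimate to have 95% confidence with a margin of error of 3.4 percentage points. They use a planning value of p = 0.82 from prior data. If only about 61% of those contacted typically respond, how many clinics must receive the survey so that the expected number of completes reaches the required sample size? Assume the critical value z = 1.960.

Completed interviews needed: n₀ = 1.960² × 0.1476 / 0.034² ≈ 490.50 → 491.
At a 61% response rate, contacts needed = 491 / 0.61 ≈ 804.92 → 805.

805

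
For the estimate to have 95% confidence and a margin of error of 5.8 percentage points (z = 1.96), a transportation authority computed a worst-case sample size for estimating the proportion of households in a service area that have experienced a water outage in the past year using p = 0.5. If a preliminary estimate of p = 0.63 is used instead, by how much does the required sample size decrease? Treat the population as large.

Conservative (p = 0.5): n = 1.96² × 0.25 / 0.058² ≈ 285.49 → 286.
Using p = 0.63: p(1−p) = 0.2331, so n = 1.96² × 0.2331 / 0.058² ≈ 266.19 → 267.
Reduction: 286 − 267 = 19.

19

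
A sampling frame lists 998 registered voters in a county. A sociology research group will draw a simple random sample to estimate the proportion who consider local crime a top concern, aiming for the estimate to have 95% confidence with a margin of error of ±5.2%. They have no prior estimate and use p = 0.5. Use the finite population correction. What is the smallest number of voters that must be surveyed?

263

For 95% confidence, z = 1.960.
Unadjusted: n₀ = 1.960² × 0.50 × 0.50 / 0.052² ≈ 355.18, so n₀ = 356.
Finite population correction with N = 998: n = n₀ / (1 + (n₀−1)/N) = 356 / (1 + 355/998) = 356 / 1.3557 ≈ 262.59.
Rounding up, n = 263.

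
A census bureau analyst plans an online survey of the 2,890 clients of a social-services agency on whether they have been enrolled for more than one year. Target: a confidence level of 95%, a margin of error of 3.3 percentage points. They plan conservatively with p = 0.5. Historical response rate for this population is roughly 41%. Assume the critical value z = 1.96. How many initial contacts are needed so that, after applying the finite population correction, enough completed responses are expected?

1649

Completed interviews needed (unadjusted): n₀ = 1.96² × 0.2500 / 0.033² ≈ 881.91 → 882.
FPC for N = 2,890: n = 882 / (1 + 881/2890) = 882 / 1.3048 ≈ 675.94 → 676.
At a 41% response rate, contacts needed = 676 / 0.41 ≈ 1648.78 → 1649.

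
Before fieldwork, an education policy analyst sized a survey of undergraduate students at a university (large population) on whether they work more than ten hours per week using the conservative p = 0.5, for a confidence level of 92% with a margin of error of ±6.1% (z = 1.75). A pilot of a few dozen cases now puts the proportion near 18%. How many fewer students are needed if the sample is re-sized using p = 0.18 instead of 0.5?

84

Conservative (p = 0.5): n = 1.75² × 0.25 / 0.061² ≈ 205.76 → 206.
Using p = 0.18: p(1−p) = 0.1476, so n = 1.75² × 0.1476 / 0.061² ≈ 121.48 → 122.
Reduction: 206 − 122 = 84.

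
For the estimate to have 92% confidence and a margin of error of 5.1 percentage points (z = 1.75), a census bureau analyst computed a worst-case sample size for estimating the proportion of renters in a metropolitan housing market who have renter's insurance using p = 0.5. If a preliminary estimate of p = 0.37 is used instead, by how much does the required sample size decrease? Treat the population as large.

Conservative (p = 0.5): n = 1.75² × 0.25 / 0.051² ≈ 294.36 → 295.
Using p = 0.37: p(1−p) = 0.2331, so n = 1.75² × 0.2331 / 0.051² ≈ 274.46 → 275.
Reduction: 295 − 275 = 20.

20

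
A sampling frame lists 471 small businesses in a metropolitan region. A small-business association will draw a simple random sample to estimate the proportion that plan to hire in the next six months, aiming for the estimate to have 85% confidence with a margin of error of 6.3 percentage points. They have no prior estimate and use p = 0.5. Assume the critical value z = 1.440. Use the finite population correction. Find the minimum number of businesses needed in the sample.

103

Unadjusted: n₀ = 1.440² × 0.50 × 0.50 / 0.063² ≈ 130.61, so n₀ = 131.
Finite population correction with N = 471: n = n₀ / (1 + (n₀−1)/N) = 131 / (1 + 130/471) = 131 / 1.2760 ≈ 102.66.
Rounding up, n = 103.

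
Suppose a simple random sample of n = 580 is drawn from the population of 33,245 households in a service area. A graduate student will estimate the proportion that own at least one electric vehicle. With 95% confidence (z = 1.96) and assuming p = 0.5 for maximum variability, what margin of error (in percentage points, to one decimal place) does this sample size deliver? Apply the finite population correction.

Finite-population factor: (N−n)/(N−1) = (33245−580)/(33245−1) = 0.9826.
SE(p̂) = √[p(1−p)/n · (N−n)/(N−1)] = √[0.2500/580 × 0.9826] = 0.02058.
E = z × SE = 1.96 × 0.02058 = 0.04034 ≈ 4.0 percentage points.

4.0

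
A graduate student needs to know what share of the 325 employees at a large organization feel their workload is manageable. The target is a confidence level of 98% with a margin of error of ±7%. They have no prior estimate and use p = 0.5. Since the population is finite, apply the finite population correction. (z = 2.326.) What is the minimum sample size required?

150

Unadjusted: n₀ = 2.326² × 0.50 × 0.50 / 0.070² ≈ 276.03, so n₀ = 277.
Finite population correction with N = 325: n = n₀ / (1 + (n₀−1)/N) = 277 / (1 + 276/325) = 277 / 1.8492 ≈ 149.79.
Rounding up, n = 150.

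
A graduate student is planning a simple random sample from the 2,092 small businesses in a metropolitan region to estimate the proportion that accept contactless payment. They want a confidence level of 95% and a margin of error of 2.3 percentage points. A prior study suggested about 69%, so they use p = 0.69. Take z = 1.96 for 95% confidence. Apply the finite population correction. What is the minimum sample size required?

Unadjusted: n₀ = 1.96² × 0.69 × 0.31 / 0.023² ≈ 1553.34, so n₀ = 1554.
Finite population correction with N = 2,092: n = n₀ / (1 + (n₀−1)/N) = 1554 / (1 + 1553/2092) = 1554 / 1.7424 ≈ 891.90.
Rounding up, n = 892.

892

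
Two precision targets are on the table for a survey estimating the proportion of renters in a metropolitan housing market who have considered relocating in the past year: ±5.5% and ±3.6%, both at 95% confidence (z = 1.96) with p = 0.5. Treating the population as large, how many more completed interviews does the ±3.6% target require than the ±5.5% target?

At ±5.5%: n = 1.96² × 0.2500 / 0.055² ≈ 317.49 → 318.
At ±3.6%: n = 1.96² × 0.2500 / 0.036² ≈ 741.05 → 742.
Additional respondents: 742 − 318 = 424.

424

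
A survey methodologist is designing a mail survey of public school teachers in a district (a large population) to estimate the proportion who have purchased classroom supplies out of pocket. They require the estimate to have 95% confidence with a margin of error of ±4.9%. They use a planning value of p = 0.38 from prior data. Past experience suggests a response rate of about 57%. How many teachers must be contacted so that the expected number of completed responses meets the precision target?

For 95% confidence, z = 1.960.
Completed interviews needed: n₀ = 1.960² × 0.2356 / 0.049² ≈ 376.96 → 377.
At a 57% response rate, contacts needed = 377 / 0.57 ≈ 661.40 → 662.

662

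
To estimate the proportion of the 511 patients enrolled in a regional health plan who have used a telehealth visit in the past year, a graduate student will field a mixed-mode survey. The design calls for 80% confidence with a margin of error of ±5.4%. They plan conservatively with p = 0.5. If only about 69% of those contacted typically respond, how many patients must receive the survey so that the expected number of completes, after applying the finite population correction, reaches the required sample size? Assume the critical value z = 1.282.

161

Completed interviews needed (unadjusted): n₀ = 1.282² × 0.2500 / 0.054² ≈ 140.91 → 141.
FPC for N = 511: n = 141 / (1 + 140/511) = 141 / 1.2740 ≈ 110.68 → 111.
At a 69% response rate, contacts needed = 111 / 0.69 ≈ 160.87 → 161.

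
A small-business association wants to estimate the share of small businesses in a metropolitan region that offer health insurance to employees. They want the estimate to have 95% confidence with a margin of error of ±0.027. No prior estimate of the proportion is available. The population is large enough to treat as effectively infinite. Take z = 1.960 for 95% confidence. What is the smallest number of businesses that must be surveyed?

With no prior estimate, use p = 0.5, giving p(1−p) = 0.25.
n = z²·p(1−p)/E² = 1.960² × 0.2500 / 0.027² = 3.8416 × 0.2500 / 0.000729 ≈ 1317.42.
Rounding up gives n = 1318.

1318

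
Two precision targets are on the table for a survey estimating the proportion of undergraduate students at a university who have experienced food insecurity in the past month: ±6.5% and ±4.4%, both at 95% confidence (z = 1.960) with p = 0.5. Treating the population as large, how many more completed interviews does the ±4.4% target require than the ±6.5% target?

269

At ±6.5%: n = 1.960² × 0.2500 / 0.065² ≈ 227.31 → 228.
At ±4.4%: n = 1.960² × 0.2500 / 0.044² ≈ 496.07 → 497.
Additional respondents: 497 − 228 = 269.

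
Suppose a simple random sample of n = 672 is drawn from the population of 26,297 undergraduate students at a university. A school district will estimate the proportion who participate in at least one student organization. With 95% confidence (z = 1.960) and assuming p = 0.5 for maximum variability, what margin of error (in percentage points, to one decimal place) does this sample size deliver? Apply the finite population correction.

3.7

Finite-population factor: (N−n)/(N−1) = (26297−672)/(26297−1) = 0.9745.
SE(p̂) = √[p(1−p)/n · (N−n)/(N−1)] = √[0.2500/672 × 0.9745] = 0.01904.
E = z × SE = 1.960 × 0.01904 = 0.03732 ≈ 3.7 percentage points.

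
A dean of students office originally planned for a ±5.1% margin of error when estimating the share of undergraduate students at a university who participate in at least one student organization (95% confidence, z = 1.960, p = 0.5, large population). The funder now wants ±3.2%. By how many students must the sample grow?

At ±5.1%: n = 1.960² × 0.2500 / 0.051² ≈ 369.24 → 370.
At ±3.2%: n = 1.960² × 0.2500 / 0.032² ≈ 937.89 → 938.
Additional respondents: 938 − 370 = 568.

568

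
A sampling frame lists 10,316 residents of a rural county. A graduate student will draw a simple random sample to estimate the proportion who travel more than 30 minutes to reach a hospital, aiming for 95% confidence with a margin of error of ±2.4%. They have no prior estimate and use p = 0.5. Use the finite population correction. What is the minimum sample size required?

1436

For 95% confidence, z = 1.960.
Unadjusted: n₀ = 1.960² × 0.50 × 0.50 / 0.024² ≈ 1667.36, so n₀ = 1668.
Finite population correction with N = 10,316: n = n₀ / (1 + (n₀−1)/N) = 1668 / (1 + 1667/10316) = 1668 / 1.1616 ≈ 1435.96.
Rounding up, n = 1436.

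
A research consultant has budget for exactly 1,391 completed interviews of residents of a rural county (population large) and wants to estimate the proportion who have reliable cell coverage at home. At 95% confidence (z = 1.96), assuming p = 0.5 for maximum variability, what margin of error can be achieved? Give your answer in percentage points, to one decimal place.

2.6

SE(p̂) = √[p(1−p)/n] = √[0.2500/1391] = 0.01341.
E = z × SE = 1.96 × 0.01341 = 0.02628, or 2.6 percentage points.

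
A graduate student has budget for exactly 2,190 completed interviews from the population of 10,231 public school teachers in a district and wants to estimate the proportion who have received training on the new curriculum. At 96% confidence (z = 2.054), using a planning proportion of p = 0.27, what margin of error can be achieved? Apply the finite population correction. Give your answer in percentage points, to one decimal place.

1.7

Finite-population factor: (N−n)/(N−1) = (10231−2190)/(10231−1) = 0.7860.
SE(p̂) = √[p(1−p)/n · (N−n)/(N−1)] = √[0.1971/2190 × 0.7860] = 0.00841.
E = z × SE = 2.054 × 0.00841 = 0.01728 ≈ 1.7 percentage points.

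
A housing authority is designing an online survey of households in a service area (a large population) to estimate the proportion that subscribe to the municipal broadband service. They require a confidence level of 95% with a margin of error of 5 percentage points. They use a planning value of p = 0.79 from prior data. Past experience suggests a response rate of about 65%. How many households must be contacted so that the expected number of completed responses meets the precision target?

393

For 95% confidence, z = 1.960.
Completed interviews needed: n₀ = 1.960² × 0.1659 / 0.050² ≈ 254.93 → 255.
At a 65% response rate, contacts needed = 255 / 0.65 ≈ 392.31 → 393.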